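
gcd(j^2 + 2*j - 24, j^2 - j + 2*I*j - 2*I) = 1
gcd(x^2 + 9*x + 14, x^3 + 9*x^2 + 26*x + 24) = x + 2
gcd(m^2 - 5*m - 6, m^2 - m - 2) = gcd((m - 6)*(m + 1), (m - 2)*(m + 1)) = m + 1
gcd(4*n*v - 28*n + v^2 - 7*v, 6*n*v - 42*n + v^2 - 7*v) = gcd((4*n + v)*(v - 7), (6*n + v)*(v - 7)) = v - 7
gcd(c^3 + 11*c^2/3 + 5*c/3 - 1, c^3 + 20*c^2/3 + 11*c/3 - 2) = c^2 + 2*c/3 - 1/3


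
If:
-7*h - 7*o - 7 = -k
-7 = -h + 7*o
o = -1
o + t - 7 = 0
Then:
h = 0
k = 0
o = -1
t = 8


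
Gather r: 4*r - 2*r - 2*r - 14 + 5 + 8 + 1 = 0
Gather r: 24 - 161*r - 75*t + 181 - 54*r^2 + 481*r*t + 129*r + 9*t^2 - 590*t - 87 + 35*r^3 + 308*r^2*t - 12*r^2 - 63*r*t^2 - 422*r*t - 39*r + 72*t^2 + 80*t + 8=35*r^3 + r^2*(308*t - 66) + r*(-63*t^2 + 59*t - 71) + 81*t^2 - 585*t + 126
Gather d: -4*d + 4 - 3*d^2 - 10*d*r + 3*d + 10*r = -3*d^2 + d*(-10*r - 1) + 10*r + 4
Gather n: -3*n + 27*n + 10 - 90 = 24*n - 80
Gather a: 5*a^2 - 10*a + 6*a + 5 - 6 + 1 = 5*a^2 - 4*a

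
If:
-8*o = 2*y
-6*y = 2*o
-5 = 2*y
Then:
No Solution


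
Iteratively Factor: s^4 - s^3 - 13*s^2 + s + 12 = (s - 1)*(s^3 - 13*s - 12) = (s - 1)*(s + 1)*(s^2 - s - 12) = (s - 4)*(s - 1)*(s + 1)*(s + 3)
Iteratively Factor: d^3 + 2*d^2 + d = (d)*(d^2 + 2*d + 1) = d*(d + 1)*(d + 1)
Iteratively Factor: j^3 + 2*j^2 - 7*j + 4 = (j - 1)*(j^2 + 3*j - 4) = (j - 1)^2*(j + 4)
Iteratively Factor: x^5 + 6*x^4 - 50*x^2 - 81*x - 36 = (x - 3)*(x^4 + 9*x^3 + 27*x^2 + 31*x + 12) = (x - 3)*(x + 3)*(x^3 + 6*x^2 + 9*x + 4) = (x - 3)*(x + 1)*(x + 3)*(x^2 + 5*x + 4) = (x - 3)*(x + 1)*(x + 3)*(x + 4)*(x + 1)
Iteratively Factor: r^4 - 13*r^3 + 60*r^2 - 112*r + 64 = (r - 4)*(r^3 - 9*r^2 + 24*r - 16) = (r - 4)*(r - 1)*(r^2 - 8*r + 16) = (r - 4)^2*(r - 1)*(r - 4)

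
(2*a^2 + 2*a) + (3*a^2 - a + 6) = 5*a^2 + a + 6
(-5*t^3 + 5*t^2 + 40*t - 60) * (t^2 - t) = -5*t^5 + 10*t^4 + 35*t^3 - 100*t^2 + 60*t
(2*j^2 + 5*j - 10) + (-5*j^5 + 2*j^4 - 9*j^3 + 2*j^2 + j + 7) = -5*j^5 + 2*j^4 - 9*j^3 + 4*j^2 + 6*j - 3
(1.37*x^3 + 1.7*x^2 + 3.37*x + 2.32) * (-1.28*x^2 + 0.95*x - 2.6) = -1.7536*x^5 - 0.8745*x^4 - 6.2606*x^3 - 4.1881*x^2 - 6.558*x - 6.032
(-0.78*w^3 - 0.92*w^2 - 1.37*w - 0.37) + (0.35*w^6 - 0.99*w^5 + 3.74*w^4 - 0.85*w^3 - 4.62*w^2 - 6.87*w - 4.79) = 0.35*w^6 - 0.99*w^5 + 3.74*w^4 - 1.63*w^3 - 5.54*w^2 - 8.24*w - 5.16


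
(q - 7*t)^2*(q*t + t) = q^3*t - 14*q^2*t^2 + q^2*t + 49*q*t^3 - 14*q*t^2 + 49*t^3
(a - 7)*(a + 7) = a^2 - 49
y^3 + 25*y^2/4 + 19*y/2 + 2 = (y + 1/4)*(y + 2)*(y + 4)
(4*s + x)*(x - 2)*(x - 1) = 4*s*x^2 - 12*s*x + 8*s + x^3 - 3*x^2 + 2*x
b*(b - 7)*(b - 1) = b^3 - 8*b^2 + 7*b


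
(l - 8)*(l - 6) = l^2 - 14*l + 48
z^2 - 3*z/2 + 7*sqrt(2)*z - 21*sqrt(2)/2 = (z - 3/2)*(z + 7*sqrt(2))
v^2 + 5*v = v*(v + 5)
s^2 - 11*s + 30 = (s - 6)*(s - 5)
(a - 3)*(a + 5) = a^2 + 2*a - 15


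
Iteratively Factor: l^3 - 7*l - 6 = (l + 1)*(l^2 - l - 6) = (l + 1)*(l + 2)*(l - 3)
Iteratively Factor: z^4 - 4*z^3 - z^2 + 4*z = (z - 4)*(z^3 - z) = (z - 4)*(z - 1)*(z^2 + z) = z*(z - 4)*(z - 1)*(z + 1)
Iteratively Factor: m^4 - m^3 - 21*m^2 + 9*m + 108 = (m + 3)*(m^3 - 4*m^2 - 9*m + 36) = (m - 3)*(m + 3)*(m^2 - m - 12) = (m - 3)*(m + 3)^2*(m - 4)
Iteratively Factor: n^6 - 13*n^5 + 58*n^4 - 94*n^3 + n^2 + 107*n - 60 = (n + 1)*(n^5 - 14*n^4 + 72*n^3 - 166*n^2 + 167*n - 60) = (n - 1)*(n + 1)*(n^4 - 13*n^3 + 59*n^2 - 107*n + 60) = (n - 3)*(n - 1)*(n + 1)*(n^3 - 10*n^2 + 29*n - 20) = (n - 5)*(n - 3)*(n - 1)*(n + 1)*(n^2 - 5*n + 4) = (n - 5)*(n - 3)*(n - 1)^2*(n + 1)*(n - 4)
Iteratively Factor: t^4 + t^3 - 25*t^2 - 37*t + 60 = (t + 3)*(t^3 - 2*t^2 - 19*t + 20) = (t - 1)*(t + 3)*(t^2 - t - 20) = (t - 1)*(t + 3)*(t + 4)*(t - 5)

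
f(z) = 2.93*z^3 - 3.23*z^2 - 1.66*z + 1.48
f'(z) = 8.79*z^2 - 6.46*z - 1.66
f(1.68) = 3.47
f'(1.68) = 12.30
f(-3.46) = -152.81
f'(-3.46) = 125.92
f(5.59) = 403.07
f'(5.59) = 236.90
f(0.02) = 1.45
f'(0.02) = -1.79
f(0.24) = 0.94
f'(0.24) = -2.70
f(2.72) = 32.03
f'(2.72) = 45.80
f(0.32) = 0.71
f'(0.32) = -2.83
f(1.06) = -0.42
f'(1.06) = 1.37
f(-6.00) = -737.72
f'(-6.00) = 353.54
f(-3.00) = -101.72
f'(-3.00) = 96.83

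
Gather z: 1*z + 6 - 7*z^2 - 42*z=-7*z^2 - 41*z + 6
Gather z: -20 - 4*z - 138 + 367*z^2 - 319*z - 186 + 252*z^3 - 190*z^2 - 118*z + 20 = 252*z^3 + 177*z^2 - 441*z - 324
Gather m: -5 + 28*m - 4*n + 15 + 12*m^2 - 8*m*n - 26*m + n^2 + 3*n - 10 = 12*m^2 + m*(2 - 8*n) + n^2 - n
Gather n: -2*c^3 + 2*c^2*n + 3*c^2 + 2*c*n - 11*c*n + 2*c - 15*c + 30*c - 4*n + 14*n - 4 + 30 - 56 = -2*c^3 + 3*c^2 + 17*c + n*(2*c^2 - 9*c + 10) - 30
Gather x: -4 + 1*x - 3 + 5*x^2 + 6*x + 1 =5*x^2 + 7*x - 6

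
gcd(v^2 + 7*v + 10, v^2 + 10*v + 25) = v + 5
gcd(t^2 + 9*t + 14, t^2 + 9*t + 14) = t^2 + 9*t + 14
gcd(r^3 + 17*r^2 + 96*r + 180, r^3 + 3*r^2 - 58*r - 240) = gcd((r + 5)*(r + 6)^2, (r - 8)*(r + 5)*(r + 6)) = r^2 + 11*r + 30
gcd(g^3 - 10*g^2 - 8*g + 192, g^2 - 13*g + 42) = g - 6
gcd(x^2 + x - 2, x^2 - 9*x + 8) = x - 1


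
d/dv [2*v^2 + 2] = 4*v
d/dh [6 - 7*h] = -7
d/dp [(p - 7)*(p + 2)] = 2*p - 5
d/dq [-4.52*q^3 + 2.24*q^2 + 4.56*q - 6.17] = -13.56*q^2 + 4.48*q + 4.56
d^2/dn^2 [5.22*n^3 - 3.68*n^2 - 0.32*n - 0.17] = 31.32*n - 7.36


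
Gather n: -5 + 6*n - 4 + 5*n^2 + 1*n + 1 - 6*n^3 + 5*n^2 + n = -6*n^3 + 10*n^2 + 8*n - 8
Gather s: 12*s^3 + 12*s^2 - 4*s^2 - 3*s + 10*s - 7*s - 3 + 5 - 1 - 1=12*s^3 + 8*s^2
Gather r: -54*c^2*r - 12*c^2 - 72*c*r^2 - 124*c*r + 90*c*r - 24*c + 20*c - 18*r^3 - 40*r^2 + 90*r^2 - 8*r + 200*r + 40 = -12*c^2 - 4*c - 18*r^3 + r^2*(50 - 72*c) + r*(-54*c^2 - 34*c + 192) + 40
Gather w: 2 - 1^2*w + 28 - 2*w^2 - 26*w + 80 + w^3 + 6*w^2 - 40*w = w^3 + 4*w^2 - 67*w + 110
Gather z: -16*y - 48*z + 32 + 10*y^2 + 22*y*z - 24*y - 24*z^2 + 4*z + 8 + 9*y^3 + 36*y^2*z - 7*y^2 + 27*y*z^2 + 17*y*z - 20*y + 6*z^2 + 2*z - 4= 9*y^3 + 3*y^2 - 60*y + z^2*(27*y - 18) + z*(36*y^2 + 39*y - 42) + 36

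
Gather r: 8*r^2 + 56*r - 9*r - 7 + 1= 8*r^2 + 47*r - 6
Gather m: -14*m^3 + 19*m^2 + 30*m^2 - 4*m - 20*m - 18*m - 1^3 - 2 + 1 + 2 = -14*m^3 + 49*m^2 - 42*m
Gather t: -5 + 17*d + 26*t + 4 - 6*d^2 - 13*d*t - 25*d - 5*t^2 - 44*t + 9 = -6*d^2 - 8*d - 5*t^2 + t*(-13*d - 18) + 8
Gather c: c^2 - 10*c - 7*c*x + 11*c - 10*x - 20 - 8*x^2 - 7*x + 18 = c^2 + c*(1 - 7*x) - 8*x^2 - 17*x - 2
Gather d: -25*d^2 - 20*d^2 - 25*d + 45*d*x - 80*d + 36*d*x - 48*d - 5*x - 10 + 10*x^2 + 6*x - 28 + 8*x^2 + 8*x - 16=-45*d^2 + d*(81*x - 153) + 18*x^2 + 9*x - 54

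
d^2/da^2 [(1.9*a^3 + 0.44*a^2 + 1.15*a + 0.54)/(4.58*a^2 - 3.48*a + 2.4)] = (2.8421709430404e-14*a^4 + 66.5214320000001*a^3 - 56.268144*a^2 - 61.821216*a + 25.486272)/(96.071912*a^6 - 218.993616*a^5 + 317.426976*a^4 - 271.657152*a^3 + 166.33728*a^2 - 60.1344*a + 13.824)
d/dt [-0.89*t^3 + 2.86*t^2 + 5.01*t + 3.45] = -2.67*t^2 + 5.72*t + 5.01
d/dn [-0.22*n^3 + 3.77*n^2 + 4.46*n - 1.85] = -0.66*n^2 + 7.54*n + 4.46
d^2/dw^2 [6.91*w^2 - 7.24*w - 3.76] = 13.8200000000000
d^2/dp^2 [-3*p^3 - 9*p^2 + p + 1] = -18*p - 18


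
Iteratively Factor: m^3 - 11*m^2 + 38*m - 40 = (m - 4)*(m^2 - 7*m + 10) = (m - 5)*(m - 4)*(m - 2)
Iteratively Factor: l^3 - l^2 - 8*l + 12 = (l - 2)*(l^2 + l - 6) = (l - 2)^2*(l + 3)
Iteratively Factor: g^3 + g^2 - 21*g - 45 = (g + 3)*(g^2 - 2*g - 15) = (g - 5)*(g + 3)*(g + 3)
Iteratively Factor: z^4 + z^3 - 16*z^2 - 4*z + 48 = (z - 2)*(z^3 + 3*z^2 - 10*z - 24) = (z - 3)*(z - 2)*(z^2 + 6*z + 8) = (z - 3)*(z - 2)*(z + 4)*(z + 2)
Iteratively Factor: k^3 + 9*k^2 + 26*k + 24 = (k + 3)*(k^2 + 6*k + 8) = (k + 2)*(k + 3)*(k + 4)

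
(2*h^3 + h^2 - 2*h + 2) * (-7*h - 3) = -14*h^4 - 13*h^3 + 11*h^2 - 8*h - 6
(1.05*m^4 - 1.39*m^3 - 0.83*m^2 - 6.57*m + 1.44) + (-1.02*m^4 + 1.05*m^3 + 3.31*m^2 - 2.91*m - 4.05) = 0.03*m^4 - 0.34*m^3 + 2.48*m^2 - 9.48*m - 2.61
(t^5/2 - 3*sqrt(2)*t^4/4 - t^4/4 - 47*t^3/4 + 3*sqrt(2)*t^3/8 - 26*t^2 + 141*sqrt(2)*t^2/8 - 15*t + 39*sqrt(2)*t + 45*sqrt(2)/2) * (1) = t^5/2 - 3*sqrt(2)*t^4/4 - t^4/4 - 47*t^3/4 + 3*sqrt(2)*t^3/8 - 26*t^2 + 141*sqrt(2)*t^2/8 - 15*t + 39*sqrt(2)*t + 45*sqrt(2)/2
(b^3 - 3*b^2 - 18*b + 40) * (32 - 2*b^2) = -2*b^5 + 6*b^4 + 68*b^3 - 176*b^2 - 576*b + 1280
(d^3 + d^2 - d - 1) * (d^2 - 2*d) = d^5 - d^4 - 3*d^3 + d^2 + 2*d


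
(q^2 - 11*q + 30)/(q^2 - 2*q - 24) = (q - 5)/(q + 4)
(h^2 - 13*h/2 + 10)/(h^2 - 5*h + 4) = (h - 5/2)/(h - 1)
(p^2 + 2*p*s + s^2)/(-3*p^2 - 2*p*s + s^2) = (-p - s)/(3*p - s)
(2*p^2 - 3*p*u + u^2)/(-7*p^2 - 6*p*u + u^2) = (-2*p^2 + 3*p*u - u^2)/(7*p^2 + 6*p*u - u^2)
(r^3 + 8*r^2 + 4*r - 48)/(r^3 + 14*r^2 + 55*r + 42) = (r^2 + 2*r - 8)/(r^2 + 8*r + 7)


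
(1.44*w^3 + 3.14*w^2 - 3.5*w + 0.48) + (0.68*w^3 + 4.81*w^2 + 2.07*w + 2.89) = 2.12*w^3 + 7.95*w^2 - 1.43*w + 3.37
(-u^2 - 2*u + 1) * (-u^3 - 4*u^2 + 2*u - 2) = u^5 + 6*u^4 + 5*u^3 - 6*u^2 + 6*u - 2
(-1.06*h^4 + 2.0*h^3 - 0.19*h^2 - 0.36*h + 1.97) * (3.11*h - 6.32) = -3.2966*h^5 + 12.9192*h^4 - 13.2309*h^3 + 0.0812000000000002*h^2 + 8.4019*h - 12.4504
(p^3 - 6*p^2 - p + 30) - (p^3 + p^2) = -7*p^2 - p + 30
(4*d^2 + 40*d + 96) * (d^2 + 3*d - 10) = 4*d^4 + 52*d^3 + 176*d^2 - 112*d - 960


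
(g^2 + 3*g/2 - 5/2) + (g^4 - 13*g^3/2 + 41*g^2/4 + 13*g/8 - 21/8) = g^4 - 13*g^3/2 + 45*g^2/4 + 25*g/8 - 41/8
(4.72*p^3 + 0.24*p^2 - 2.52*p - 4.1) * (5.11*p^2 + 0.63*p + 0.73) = 24.1192*p^5 + 4.2*p^4 - 9.2804*p^3 - 22.3634*p^2 - 4.4226*p - 2.993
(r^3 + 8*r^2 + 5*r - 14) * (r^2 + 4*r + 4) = r^5 + 12*r^4 + 41*r^3 + 38*r^2 - 36*r - 56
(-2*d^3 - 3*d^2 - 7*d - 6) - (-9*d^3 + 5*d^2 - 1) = 7*d^3 - 8*d^2 - 7*d - 5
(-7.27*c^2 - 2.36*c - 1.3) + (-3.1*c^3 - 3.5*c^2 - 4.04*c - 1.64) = -3.1*c^3 - 10.77*c^2 - 6.4*c - 2.94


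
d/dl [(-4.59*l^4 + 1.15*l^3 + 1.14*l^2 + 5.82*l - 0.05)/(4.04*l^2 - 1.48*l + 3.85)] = (-37.0872*l^5 + 25.0256*l^4 - 74.09*l^3 - 11.9175*l^2 + 9.182*l + 22.333)/(16.3216*l^4 - 11.9584*l^3 + 33.2984*l^2 - 11.396*l + 14.8225)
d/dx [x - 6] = 1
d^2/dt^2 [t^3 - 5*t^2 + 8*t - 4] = 6*t - 10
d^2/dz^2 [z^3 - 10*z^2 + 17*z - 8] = 6*z - 20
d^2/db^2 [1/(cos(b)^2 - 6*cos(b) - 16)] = (8*sin(b)^4 - 204*sin(b)^2 - 147*cos(b) - 9*cos(3*b) - 12)/(2*(sin(b)^2 + 6*cos(b) + 15)^3)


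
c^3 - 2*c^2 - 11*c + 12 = (c - 4)*(c - 1)*(c + 3)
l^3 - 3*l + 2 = (l - 1)^2*(l + 2)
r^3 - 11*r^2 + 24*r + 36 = (r - 6)^2*(r + 1)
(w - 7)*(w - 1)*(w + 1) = w^3 - 7*w^2 - w + 7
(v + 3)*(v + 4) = v^2 + 7*v + 12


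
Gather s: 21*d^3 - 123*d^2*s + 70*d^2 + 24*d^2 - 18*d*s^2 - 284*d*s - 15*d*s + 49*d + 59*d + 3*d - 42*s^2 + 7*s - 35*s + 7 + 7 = 21*d^3 + 94*d^2 + 111*d + s^2*(-18*d - 42) + s*(-123*d^2 - 299*d - 28) + 14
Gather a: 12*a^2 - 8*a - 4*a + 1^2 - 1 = 12*a^2 - 12*a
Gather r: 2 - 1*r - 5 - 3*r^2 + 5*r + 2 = -3*r^2 + 4*r - 1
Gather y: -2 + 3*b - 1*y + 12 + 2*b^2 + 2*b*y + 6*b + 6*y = 2*b^2 + 9*b + y*(2*b + 5) + 10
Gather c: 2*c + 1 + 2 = 2*c + 3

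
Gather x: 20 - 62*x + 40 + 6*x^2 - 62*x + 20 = 6*x^2 - 124*x + 80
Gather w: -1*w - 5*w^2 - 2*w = -5*w^2 - 3*w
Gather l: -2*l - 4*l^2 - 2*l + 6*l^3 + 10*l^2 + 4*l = 6*l^3 + 6*l^2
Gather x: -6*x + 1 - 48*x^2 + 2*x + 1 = -48*x^2 - 4*x + 2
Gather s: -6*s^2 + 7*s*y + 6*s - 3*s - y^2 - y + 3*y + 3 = -6*s^2 + s*(7*y + 3) - y^2 + 2*y + 3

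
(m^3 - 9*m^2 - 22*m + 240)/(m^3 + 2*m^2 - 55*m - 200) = (m - 6)/(m + 5)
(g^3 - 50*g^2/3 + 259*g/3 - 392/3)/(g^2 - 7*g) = g - 29/3 + 56/(3*g)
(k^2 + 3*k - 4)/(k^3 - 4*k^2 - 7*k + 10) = (k + 4)/(k^2 - 3*k - 10)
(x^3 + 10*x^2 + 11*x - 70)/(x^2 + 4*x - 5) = (x^2 + 5*x - 14)/(x - 1)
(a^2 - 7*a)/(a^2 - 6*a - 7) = a/(a + 1)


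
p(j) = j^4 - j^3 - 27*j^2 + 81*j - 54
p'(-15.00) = -13284.00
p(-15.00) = 46656.00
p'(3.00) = 0.00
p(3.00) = 0.00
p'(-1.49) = 141.57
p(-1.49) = -226.40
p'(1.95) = -6.05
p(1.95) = 8.33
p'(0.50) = 53.75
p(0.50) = -20.31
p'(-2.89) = 115.45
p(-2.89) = -419.70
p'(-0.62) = 112.37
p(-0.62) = -114.21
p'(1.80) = -2.59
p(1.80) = 8.99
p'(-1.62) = 143.60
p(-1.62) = -244.94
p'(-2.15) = 143.48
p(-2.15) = -321.65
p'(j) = 4*j^3 - 3*j^2 - 54*j + 81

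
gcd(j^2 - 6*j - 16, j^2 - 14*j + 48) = j - 8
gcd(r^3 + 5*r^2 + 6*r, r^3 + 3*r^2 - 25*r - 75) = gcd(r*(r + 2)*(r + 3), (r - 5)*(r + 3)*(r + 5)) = r + 3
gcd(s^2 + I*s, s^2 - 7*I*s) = s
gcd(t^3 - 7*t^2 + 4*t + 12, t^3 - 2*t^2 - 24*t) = t - 6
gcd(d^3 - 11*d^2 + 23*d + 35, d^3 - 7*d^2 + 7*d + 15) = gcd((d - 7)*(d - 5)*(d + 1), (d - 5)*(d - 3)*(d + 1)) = d^2 - 4*d - 5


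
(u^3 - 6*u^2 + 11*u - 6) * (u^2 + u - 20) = u^5 - 5*u^4 - 15*u^3 + 125*u^2 - 226*u + 120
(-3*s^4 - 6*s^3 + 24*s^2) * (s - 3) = -3*s^5 + 3*s^4 + 42*s^3 - 72*s^2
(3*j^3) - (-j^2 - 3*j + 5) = 3*j^3 + j^2 + 3*j - 5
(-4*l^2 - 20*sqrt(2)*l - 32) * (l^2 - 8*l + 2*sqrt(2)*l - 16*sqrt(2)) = -4*l^4 - 28*sqrt(2)*l^3 + 32*l^3 - 112*l^2 + 224*sqrt(2)*l^2 - 64*sqrt(2)*l + 896*l + 512*sqrt(2)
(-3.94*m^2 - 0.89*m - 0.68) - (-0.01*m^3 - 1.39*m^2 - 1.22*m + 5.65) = 0.01*m^3 - 2.55*m^2 + 0.33*m - 6.33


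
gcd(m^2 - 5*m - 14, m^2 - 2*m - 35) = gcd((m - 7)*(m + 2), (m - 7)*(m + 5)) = m - 7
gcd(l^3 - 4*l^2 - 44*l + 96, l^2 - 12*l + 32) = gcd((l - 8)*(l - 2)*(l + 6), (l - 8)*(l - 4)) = l - 8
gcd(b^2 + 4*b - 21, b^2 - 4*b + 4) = 1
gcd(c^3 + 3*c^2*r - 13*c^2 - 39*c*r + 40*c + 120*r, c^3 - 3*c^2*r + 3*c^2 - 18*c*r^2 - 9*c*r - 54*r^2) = c + 3*r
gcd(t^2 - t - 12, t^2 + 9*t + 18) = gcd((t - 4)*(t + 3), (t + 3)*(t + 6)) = t + 3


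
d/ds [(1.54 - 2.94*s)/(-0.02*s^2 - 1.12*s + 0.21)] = (-0.0588*s^2 + 0.0615999999999999*s + 1.1074)/(0.0004*s^4 + 0.0448*s^3 + 1.246*s^2 - 0.4704*s + 0.0441)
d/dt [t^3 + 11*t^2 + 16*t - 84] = 3*t^2 + 22*t + 16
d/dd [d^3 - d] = 3*d^2 - 1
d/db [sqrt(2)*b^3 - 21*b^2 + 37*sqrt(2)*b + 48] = 3*sqrt(2)*b^2 - 42*b + 37*sqrt(2)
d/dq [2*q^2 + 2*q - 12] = 4*q + 2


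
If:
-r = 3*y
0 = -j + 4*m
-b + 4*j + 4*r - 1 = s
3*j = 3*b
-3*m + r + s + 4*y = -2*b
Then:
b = 44*y/17 + 4/17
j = 44*y/17 + 4/17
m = 11*y/17 + 1/17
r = -3*y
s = -72*y/17 - 5/17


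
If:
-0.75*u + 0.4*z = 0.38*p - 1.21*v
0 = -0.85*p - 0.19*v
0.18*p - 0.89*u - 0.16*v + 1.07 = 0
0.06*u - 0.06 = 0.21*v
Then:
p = -0.01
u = 1.19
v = 0.05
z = 2.06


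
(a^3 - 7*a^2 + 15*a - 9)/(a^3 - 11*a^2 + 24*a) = (a^2 - 4*a + 3)/(a*(a - 8))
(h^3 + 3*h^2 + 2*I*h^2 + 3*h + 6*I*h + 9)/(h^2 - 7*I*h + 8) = (h^3 + h^2*(3 + 2*I) + h*(3 + 6*I) + 9)/(h^2 - 7*I*h + 8)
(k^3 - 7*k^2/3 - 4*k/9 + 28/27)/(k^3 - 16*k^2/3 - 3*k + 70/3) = (k^2 - 4/9)/(k^2 - 3*k - 10)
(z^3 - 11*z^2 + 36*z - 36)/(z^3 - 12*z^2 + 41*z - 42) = (z - 6)/(z - 7)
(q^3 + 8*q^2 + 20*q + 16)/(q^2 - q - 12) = (q^3 + 8*q^2 + 20*q + 16)/(q^2 - q - 12)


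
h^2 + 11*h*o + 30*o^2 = (h + 5*o)*(h + 6*o)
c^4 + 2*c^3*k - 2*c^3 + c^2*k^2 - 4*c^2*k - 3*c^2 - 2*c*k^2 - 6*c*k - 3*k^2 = (c - 3)*(c + 1)*(c + k)^2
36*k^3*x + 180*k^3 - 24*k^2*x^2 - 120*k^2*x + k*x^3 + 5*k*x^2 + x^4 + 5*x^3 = (-3*k + x)*(-2*k + x)*(6*k + x)*(x + 5)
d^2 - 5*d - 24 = (d - 8)*(d + 3)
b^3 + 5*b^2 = b^2*(b + 5)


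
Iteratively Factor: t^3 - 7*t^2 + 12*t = (t - 3)*(t^2 - 4*t) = t*(t - 3)*(t - 4)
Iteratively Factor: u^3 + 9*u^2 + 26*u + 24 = (u + 2)*(u^2 + 7*u + 12) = (u + 2)*(u + 3)*(u + 4)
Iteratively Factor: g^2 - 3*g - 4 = (g + 1)*(g - 4)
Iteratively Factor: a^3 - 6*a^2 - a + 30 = (a + 2)*(a^2 - 8*a + 15) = (a - 5)*(a + 2)*(a - 3)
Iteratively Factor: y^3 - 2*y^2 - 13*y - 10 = (y - 5)*(y^2 + 3*y + 2) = (y - 5)*(y + 2)*(y + 1)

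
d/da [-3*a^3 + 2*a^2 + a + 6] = -9*a^2 + 4*a + 1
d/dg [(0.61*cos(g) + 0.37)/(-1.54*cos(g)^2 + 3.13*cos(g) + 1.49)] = (-0.9394*cos(g)^2 - 1.1396*cos(g) + 0.2492)*sin(g)/(2.3716*cos(g)^4 - 9.6404*cos(g)^3 + 5.2077*cos(g)^2 + 9.3274*cos(g) + 2.2201)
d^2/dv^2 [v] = 0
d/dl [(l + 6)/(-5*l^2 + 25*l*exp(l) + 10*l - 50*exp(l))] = (-l^2 + 5*l*exp(l) + 2*l - (l + 6)*(5*l*exp(l) - 2*l - 5*exp(l) + 2) - 10*exp(l))/(5*(l^2 - 5*l*exp(l) - 2*l + 10*exp(l))^2)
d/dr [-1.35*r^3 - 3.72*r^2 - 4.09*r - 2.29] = -4.05*r^2 - 7.44*r - 4.09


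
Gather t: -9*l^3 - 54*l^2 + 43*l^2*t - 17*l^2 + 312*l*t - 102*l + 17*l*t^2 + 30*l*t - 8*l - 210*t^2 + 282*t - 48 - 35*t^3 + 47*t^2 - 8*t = -9*l^3 - 71*l^2 - 110*l - 35*t^3 + t^2*(17*l - 163) + t*(43*l^2 + 342*l + 274) - 48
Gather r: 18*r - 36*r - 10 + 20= 10 - 18*r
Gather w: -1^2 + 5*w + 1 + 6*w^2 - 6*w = 6*w^2 - w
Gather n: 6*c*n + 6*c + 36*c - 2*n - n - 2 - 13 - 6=42*c + n*(6*c - 3) - 21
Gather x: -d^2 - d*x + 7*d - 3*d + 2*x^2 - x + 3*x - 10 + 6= -d^2 + 4*d + 2*x^2 + x*(2 - d) - 4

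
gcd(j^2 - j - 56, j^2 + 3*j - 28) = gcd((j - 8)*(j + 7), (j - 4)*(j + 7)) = j + 7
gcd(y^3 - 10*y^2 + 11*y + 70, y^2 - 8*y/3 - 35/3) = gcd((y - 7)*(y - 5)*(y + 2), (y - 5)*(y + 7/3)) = y - 5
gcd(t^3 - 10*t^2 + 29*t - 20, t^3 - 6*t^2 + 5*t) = t^2 - 6*t + 5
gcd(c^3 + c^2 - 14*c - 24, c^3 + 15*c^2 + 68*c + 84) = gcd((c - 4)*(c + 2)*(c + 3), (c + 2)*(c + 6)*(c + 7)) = c + 2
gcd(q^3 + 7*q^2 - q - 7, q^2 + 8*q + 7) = q^2 + 8*q + 7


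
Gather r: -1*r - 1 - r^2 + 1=-r^2 - r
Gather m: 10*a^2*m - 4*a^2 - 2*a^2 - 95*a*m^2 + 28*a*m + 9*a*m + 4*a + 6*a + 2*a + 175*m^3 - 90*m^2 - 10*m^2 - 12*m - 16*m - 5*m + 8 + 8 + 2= -6*a^2 + 12*a + 175*m^3 + m^2*(-95*a - 100) + m*(10*a^2 + 37*a - 33) + 18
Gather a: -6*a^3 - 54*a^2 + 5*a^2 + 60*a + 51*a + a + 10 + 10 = -6*a^3 - 49*a^2 + 112*a + 20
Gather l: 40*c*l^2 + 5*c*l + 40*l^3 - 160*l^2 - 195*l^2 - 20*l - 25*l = 40*l^3 + l^2*(40*c - 355) + l*(5*c - 45)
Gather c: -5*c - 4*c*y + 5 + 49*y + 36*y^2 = c*(-4*y - 5) + 36*y^2 + 49*y + 5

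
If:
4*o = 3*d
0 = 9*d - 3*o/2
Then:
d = 0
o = 0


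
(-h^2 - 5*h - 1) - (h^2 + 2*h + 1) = -2*h^2 - 7*h - 2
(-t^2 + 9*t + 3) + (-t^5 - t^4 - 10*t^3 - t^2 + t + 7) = -t^5 - t^4 - 10*t^3 - 2*t^2 + 10*t + 10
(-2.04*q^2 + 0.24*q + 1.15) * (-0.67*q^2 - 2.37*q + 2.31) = 1.3668*q^4 + 4.674*q^3 - 6.0517*q^2 - 2.1711*q + 2.6565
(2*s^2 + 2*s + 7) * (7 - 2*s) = -4*s^3 + 10*s^2 + 49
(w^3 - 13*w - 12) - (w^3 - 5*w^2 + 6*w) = 5*w^2 - 19*w - 12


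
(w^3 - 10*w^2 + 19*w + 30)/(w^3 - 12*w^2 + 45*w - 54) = (w^2 - 4*w - 5)/(w^2 - 6*w + 9)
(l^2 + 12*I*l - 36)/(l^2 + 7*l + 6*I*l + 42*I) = (l + 6*I)/(l + 7)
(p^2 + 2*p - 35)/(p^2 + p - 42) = (p - 5)/(p - 6)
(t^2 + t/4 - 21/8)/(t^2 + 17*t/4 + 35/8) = (2*t - 3)/(2*t + 5)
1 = 1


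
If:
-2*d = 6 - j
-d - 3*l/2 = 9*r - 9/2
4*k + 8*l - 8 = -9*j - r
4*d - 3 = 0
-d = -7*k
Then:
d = 3/4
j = 15/2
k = 3/28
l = -5069/658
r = 1119/658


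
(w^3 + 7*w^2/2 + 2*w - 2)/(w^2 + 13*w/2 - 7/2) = (w^2 + 4*w + 4)/(w + 7)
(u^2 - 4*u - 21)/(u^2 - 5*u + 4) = (u^2 - 4*u - 21)/(u^2 - 5*u + 4)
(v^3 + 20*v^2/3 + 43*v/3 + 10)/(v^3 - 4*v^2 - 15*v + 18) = (3*v^2 + 11*v + 10)/(3*(v^2 - 7*v + 6))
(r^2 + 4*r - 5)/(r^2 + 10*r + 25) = (r - 1)/(r + 5)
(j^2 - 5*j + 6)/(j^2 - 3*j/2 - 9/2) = 2*(j - 2)/(2*j + 3)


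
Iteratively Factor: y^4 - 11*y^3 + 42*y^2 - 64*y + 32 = (y - 4)*(y^3 - 7*y^2 + 14*y - 8) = (y - 4)*(y - 2)*(y^2 - 5*y + 4) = (y - 4)*(y - 2)*(y - 1)*(y - 4)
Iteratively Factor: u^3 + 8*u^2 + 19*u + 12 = (u + 3)*(u^2 + 5*u + 4) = (u + 3)*(u + 4)*(u + 1)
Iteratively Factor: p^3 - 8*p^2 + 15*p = (p - 5)*(p^2 - 3*p) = p*(p - 5)*(p - 3)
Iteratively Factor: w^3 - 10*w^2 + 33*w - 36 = (w - 3)*(w^2 - 7*w + 12) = (w - 3)^2*(w - 4)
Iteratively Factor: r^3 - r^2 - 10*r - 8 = (r + 1)*(r^2 - 2*r - 8) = (r + 1)*(r + 2)*(r - 4)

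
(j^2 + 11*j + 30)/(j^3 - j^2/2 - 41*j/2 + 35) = 2*(j + 6)/(2*j^2 - 11*j + 14)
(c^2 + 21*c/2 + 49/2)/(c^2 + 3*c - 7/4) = 2*(c + 7)/(2*c - 1)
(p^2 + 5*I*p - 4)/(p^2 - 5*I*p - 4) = (-p^2 - 5*I*p + 4)/(-p^2 + 5*I*p + 4)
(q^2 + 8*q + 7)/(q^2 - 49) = (q + 1)/(q - 7)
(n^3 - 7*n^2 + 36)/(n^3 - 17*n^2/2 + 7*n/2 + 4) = 2*(n^3 - 7*n^2 + 36)/(2*n^3 - 17*n^2 + 7*n + 8)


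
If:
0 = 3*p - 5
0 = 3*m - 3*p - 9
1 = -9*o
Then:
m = 14/3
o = -1/9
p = 5/3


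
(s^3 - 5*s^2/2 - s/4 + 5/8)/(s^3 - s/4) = (s - 5/2)/s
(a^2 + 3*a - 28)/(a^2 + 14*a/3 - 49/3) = 3*(a - 4)/(3*a - 7)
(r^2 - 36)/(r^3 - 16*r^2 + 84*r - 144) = (r + 6)/(r^2 - 10*r + 24)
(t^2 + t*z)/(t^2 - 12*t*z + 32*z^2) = t*(t + z)/(t^2 - 12*t*z + 32*z^2)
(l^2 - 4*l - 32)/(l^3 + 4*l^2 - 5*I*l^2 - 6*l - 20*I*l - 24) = (l - 8)/(l^2 - 5*I*l - 6)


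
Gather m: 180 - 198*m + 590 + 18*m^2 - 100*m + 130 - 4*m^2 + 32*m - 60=14*m^2 - 266*m + 840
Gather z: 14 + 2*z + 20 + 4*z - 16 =6*z + 18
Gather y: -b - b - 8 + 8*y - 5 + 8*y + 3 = -2*b + 16*y - 10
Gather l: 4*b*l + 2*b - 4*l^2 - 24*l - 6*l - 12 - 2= 2*b - 4*l^2 + l*(4*b - 30) - 14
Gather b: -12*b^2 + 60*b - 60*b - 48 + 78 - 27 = 3 - 12*b^2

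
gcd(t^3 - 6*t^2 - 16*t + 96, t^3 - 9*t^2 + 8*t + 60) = t - 6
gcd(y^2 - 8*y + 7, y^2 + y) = 1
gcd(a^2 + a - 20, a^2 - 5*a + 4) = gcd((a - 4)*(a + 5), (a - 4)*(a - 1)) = a - 4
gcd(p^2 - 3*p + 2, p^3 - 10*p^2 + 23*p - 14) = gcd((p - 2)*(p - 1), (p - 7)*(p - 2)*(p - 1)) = p^2 - 3*p + 2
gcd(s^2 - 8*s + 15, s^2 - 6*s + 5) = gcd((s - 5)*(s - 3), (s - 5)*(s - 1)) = s - 5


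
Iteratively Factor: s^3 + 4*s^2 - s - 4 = (s + 4)*(s^2 - 1) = (s - 1)*(s + 4)*(s + 1)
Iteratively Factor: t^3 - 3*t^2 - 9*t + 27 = (t + 3)*(t^2 - 6*t + 9) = (t - 3)*(t + 3)*(t - 3)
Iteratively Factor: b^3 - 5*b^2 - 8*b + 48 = (b + 3)*(b^2 - 8*b + 16) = (b - 4)*(b + 3)*(b - 4)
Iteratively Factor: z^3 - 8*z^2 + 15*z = (z)*(z^2 - 8*z + 15) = z*(z - 3)*(z - 5)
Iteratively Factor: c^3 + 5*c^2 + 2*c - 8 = (c + 4)*(c^2 + c - 2) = (c - 1)*(c + 4)*(c + 2)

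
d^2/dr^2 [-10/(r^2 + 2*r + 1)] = -60/(r^4 + 4*r^3 + 6*r^2 + 4*r + 1)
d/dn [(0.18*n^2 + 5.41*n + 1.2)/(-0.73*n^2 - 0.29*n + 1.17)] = (3.8971*n^2 + 2.1732*n + 6.6777)/(0.5329*n^4 + 0.4234*n^3 - 1.6241*n^2 - 0.6786*n + 1.3689)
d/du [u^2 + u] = 2*u + 1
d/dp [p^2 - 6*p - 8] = 2*p - 6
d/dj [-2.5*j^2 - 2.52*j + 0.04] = -5.0*j - 2.52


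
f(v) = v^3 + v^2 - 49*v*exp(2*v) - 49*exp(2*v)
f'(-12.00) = 408.00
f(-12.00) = -1584.00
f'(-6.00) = 96.00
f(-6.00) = -180.00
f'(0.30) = -320.55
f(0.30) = -115.95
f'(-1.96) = 8.50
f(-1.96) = -2.75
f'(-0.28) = -68.62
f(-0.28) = -20.10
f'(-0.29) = -66.72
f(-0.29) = -19.42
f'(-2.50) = 14.41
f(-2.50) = -8.88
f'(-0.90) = -9.09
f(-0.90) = -0.73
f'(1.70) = -9384.67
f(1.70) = -3956.45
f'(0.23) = -267.95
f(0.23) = -95.41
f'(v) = 3*v^2 - 98*v*exp(2*v) + 2*v - 147*exp(2*v)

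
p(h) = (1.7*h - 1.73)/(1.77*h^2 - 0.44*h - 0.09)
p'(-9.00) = -0.01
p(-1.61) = -0.86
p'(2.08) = -0.03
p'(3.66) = -0.04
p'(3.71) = -0.04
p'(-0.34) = -47.91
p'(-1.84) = -0.50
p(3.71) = 0.20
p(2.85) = 0.24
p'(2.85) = -0.05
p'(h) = (0.44 - 3.54*h)*(1.7*h - 1.73)/(1.77*h^2 - 0.44*h - 0.09)^2 + 1.7/(1.77*h^2 - 0.44*h - 0.09)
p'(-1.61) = -0.69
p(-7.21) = -0.15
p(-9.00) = -0.12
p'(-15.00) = -0.00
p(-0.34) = -8.74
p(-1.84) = -0.72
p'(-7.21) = -0.02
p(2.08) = 0.27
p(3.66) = 0.20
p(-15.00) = -0.07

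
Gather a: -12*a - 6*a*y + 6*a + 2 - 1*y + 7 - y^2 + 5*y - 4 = a*(-6*y - 6) - y^2 + 4*y + 5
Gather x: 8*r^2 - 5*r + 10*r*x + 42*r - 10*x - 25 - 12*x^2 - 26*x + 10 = 8*r^2 + 37*r - 12*x^2 + x*(10*r - 36) - 15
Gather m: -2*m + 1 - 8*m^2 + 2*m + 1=2 - 8*m^2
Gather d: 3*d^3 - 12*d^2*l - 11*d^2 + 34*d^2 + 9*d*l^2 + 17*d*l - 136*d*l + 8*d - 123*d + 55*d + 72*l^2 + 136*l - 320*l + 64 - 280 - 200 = 3*d^3 + d^2*(23 - 12*l) + d*(9*l^2 - 119*l - 60) + 72*l^2 - 184*l - 416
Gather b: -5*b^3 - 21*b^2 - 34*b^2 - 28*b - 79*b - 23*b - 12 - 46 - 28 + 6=-5*b^3 - 55*b^2 - 130*b - 80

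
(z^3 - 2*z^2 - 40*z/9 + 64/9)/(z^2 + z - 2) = (z^2 - 4*z + 32/9)/(z - 1)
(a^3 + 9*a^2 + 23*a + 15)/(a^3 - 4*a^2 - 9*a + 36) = (a^2 + 6*a + 5)/(a^2 - 7*a + 12)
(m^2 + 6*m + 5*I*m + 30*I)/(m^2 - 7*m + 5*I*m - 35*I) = (m + 6)/(m - 7)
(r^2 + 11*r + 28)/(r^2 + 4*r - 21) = (r + 4)/(r - 3)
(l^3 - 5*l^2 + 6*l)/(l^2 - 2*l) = l - 3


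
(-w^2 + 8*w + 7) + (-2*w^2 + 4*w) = -3*w^2 + 12*w + 7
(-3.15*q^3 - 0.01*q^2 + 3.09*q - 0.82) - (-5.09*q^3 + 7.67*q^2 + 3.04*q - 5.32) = 1.94*q^3 - 7.68*q^2 + 0.0499999999999998*q + 4.5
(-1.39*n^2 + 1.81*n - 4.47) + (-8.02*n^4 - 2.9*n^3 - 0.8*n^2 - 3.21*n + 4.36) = -8.02*n^4 - 2.9*n^3 - 2.19*n^2 - 1.4*n - 0.109999999999999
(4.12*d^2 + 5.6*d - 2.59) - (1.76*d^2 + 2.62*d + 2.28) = 2.36*d^2 + 2.98*d - 4.87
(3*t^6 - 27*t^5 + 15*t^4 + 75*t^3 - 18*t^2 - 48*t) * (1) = 3*t^6 - 27*t^5 + 15*t^4 + 75*t^3 - 18*t^2 - 48*t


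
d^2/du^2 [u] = 0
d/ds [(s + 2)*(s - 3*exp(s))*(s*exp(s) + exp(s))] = (s^3 - 6*s^2*exp(s) + 6*s^2 - 24*s*exp(s) + 8*s - 21*exp(s) + 2)*exp(s)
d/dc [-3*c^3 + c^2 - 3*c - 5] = -9*c^2 + 2*c - 3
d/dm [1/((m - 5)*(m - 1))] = 2*(3 - m)/(m^4 - 12*m^3 + 46*m^2 - 60*m + 25)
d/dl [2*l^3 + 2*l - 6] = 6*l^2 + 2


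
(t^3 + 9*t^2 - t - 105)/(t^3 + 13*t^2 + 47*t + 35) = (t - 3)/(t + 1)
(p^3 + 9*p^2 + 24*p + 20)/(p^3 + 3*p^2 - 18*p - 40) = (p + 2)/(p - 4)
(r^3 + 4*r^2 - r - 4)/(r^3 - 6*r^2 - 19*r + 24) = (r^2 + 5*r + 4)/(r^2 - 5*r - 24)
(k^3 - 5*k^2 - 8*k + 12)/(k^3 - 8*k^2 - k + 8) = (k^2 - 4*k - 12)/(k^2 - 7*k - 8)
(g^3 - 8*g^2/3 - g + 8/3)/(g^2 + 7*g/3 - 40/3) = (g^2 - 1)/(g + 5)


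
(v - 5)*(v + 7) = v^2 + 2*v - 35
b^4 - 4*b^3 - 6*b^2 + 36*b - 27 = (b - 3)^2*(b - 1)*(b + 3)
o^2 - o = o*(o - 1)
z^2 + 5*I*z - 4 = (z + I)*(z + 4*I)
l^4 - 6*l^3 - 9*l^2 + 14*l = l*(l - 7)*(l - 1)*(l + 2)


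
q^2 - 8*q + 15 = (q - 5)*(q - 3)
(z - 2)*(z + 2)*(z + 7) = z^3 + 7*z^2 - 4*z - 28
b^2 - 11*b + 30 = (b - 6)*(b - 5)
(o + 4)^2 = o^2 + 8*o + 16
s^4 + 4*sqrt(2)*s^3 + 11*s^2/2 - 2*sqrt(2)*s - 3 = (s - sqrt(2)/2)*(s + sqrt(2)/2)*(s + sqrt(2))*(s + 3*sqrt(2))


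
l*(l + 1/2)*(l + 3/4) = l^3 + 5*l^2/4 + 3*l/8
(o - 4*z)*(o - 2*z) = o^2 - 6*o*z + 8*z^2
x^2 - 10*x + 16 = (x - 8)*(x - 2)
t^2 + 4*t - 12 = (t - 2)*(t + 6)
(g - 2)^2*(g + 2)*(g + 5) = g^4 + 3*g^3 - 14*g^2 - 12*g + 40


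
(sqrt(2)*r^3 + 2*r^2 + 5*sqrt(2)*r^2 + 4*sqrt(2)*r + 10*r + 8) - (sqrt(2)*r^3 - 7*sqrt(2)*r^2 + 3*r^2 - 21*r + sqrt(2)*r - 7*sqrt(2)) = -r^2 + 12*sqrt(2)*r^2 + 3*sqrt(2)*r + 31*r + 8 + 7*sqrt(2)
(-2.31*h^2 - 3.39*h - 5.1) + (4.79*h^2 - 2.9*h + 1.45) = 2.48*h^2 - 6.29*h - 3.65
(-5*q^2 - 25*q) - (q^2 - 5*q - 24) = -6*q^2 - 20*q + 24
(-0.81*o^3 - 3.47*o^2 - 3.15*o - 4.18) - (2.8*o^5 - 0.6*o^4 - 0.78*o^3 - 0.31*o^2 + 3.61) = -2.8*o^5 + 0.6*o^4 - 0.03*o^3 - 3.16*o^2 - 3.15*o - 7.79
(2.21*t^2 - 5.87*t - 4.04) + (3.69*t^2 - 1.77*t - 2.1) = 5.9*t^2 - 7.64*t - 6.14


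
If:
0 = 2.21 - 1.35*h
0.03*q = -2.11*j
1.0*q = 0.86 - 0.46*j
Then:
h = 1.64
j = -0.01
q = 0.87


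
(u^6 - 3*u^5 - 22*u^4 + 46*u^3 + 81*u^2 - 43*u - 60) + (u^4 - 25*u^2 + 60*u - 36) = u^6 - 3*u^5 - 21*u^4 + 46*u^3 + 56*u^2 + 17*u - 96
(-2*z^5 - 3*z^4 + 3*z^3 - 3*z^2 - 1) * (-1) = 2*z^5 + 3*z^4 - 3*z^3 + 3*z^2 + 1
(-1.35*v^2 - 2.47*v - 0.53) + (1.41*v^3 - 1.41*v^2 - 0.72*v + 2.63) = 1.41*v^3 - 2.76*v^2 - 3.19*v + 2.1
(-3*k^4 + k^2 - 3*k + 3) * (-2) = 6*k^4 - 2*k^2 + 6*k - 6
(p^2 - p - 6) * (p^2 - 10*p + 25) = p^4 - 11*p^3 + 29*p^2 + 35*p - 150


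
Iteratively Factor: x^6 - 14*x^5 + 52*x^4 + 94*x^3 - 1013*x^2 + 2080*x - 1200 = (x - 5)*(x^5 - 9*x^4 + 7*x^3 + 129*x^2 - 368*x + 240) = (x - 5)^2*(x^4 - 4*x^3 - 13*x^2 + 64*x - 48) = (x - 5)^2*(x - 3)*(x^3 - x^2 - 16*x + 16) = (x - 5)^2*(x - 3)*(x - 1)*(x^2 - 16) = (x - 5)^2*(x - 4)*(x - 3)*(x - 1)*(x + 4)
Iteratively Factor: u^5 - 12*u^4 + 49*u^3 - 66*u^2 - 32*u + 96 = (u - 3)*(u^4 - 9*u^3 + 22*u^2 - 32) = (u - 4)*(u - 3)*(u^3 - 5*u^2 + 2*u + 8) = (u - 4)*(u - 3)*(u + 1)*(u^2 - 6*u + 8) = (u - 4)^2*(u - 3)*(u + 1)*(u - 2)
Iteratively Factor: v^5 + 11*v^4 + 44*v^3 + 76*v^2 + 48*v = (v)*(v^4 + 11*v^3 + 44*v^2 + 76*v + 48) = v*(v + 2)*(v^3 + 9*v^2 + 26*v + 24) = v*(v + 2)*(v + 3)*(v^2 + 6*v + 8) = v*(v + 2)*(v + 3)*(v + 4)*(v + 2)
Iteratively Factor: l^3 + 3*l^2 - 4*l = (l + 4)*(l^2 - l) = l*(l + 4)*(l - 1)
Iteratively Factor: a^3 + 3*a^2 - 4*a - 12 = (a + 3)*(a^2 - 4) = (a - 2)*(a + 3)*(a + 2)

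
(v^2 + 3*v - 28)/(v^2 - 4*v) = (v + 7)/v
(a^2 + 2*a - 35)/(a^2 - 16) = (a^2 + 2*a - 35)/(a^2 - 16)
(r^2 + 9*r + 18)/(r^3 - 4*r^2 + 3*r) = (r^2 + 9*r + 18)/(r*(r^2 - 4*r + 3))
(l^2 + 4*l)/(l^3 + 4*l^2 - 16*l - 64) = l/(l^2 - 16)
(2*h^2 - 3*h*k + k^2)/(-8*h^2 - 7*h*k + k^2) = (-2*h^2 + 3*h*k - k^2)/(8*h^2 + 7*h*k - k^2)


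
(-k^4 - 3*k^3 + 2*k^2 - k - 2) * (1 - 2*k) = 2*k^5 + 5*k^4 - 7*k^3 + 4*k^2 + 3*k - 2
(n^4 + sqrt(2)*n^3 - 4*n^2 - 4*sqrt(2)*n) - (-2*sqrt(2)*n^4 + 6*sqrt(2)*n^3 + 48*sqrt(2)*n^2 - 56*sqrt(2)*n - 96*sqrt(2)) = n^4 + 2*sqrt(2)*n^4 - 5*sqrt(2)*n^3 - 48*sqrt(2)*n^2 - 4*n^2 + 52*sqrt(2)*n + 96*sqrt(2)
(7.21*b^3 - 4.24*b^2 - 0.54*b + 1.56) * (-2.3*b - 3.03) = -16.583*b^4 - 12.0943*b^3 + 14.0892*b^2 - 1.9518*b - 4.7268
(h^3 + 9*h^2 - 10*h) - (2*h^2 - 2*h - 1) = h^3 + 7*h^2 - 8*h + 1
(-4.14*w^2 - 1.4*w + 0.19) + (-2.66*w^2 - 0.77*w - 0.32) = -6.8*w^2 - 2.17*w - 0.13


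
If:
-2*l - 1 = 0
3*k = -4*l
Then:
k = 2/3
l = -1/2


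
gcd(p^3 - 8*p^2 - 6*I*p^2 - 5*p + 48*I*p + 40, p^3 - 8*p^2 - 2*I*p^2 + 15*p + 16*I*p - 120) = p^2 + p*(-8 - 5*I) + 40*I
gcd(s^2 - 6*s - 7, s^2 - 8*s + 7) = s - 7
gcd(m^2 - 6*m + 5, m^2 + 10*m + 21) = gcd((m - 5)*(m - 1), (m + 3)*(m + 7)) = 1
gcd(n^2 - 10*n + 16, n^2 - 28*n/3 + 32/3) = n - 8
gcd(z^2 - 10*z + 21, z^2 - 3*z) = z - 3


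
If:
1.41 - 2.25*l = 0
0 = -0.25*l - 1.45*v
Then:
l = 0.63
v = -0.11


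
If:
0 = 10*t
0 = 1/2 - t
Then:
No Solution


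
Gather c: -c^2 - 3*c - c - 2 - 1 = -c^2 - 4*c - 3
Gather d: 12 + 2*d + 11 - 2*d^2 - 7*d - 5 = -2*d^2 - 5*d + 18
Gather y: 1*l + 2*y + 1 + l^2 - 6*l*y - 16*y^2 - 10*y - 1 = l^2 + l - 16*y^2 + y*(-6*l - 8)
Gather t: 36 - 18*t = 36 - 18*t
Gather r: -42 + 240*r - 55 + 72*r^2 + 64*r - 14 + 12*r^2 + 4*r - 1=84*r^2 + 308*r - 112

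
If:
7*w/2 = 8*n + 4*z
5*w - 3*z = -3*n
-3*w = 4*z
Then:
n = 0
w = 0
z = 0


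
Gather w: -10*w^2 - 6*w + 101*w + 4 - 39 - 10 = -10*w^2 + 95*w - 45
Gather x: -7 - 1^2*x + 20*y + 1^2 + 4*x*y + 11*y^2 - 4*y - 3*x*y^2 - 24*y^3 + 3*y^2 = x*(-3*y^2 + 4*y - 1) - 24*y^3 + 14*y^2 + 16*y - 6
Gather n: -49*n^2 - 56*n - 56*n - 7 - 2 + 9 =-49*n^2 - 112*n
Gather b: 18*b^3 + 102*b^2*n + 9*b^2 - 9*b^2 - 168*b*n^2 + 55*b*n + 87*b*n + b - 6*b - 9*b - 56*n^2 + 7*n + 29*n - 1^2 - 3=18*b^3 + 102*b^2*n + b*(-168*n^2 + 142*n - 14) - 56*n^2 + 36*n - 4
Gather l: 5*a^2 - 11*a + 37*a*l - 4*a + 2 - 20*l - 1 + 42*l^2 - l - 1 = 5*a^2 - 15*a + 42*l^2 + l*(37*a - 21)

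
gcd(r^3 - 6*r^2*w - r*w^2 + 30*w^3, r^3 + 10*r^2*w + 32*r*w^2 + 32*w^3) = r + 2*w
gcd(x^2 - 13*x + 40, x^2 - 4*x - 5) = x - 5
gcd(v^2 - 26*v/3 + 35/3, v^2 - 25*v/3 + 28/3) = v - 7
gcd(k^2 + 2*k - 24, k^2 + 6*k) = k + 6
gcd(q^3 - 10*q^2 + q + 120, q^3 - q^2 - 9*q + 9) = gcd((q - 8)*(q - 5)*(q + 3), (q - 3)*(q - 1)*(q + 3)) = q + 3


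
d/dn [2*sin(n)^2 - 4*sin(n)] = 4*(sin(n) - 1)*cos(n)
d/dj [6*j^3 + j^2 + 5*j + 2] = 18*j^2 + 2*j + 5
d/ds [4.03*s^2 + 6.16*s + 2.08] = 8.06*s + 6.16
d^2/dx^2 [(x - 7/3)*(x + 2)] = 2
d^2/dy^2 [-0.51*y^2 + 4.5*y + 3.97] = -1.02000000000000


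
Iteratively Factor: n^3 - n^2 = (n)*(n^2 - n) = n^2*(n - 1)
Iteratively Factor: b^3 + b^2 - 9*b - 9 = (b + 3)*(b^2 - 2*b - 3) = (b - 3)*(b + 3)*(b + 1)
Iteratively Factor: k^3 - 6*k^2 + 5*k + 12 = (k + 1)*(k^2 - 7*k + 12) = (k - 3)*(k + 1)*(k - 4)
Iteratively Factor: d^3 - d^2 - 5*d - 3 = (d + 1)*(d^2 - 2*d - 3) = (d + 1)^2*(d - 3)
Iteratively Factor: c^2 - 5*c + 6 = (c - 3)*(c - 2)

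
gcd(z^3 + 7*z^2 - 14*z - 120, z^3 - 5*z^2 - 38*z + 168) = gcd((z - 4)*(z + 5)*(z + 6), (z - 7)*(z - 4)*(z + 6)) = z^2 + 2*z - 24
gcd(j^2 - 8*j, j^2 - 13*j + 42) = 1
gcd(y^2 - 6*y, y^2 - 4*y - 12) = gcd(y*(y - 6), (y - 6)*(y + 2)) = y - 6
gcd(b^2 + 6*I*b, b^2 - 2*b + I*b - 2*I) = 1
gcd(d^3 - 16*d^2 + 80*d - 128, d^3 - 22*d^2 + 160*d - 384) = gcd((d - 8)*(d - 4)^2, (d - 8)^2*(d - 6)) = d - 8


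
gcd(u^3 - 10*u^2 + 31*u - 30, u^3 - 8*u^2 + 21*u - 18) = u^2 - 5*u + 6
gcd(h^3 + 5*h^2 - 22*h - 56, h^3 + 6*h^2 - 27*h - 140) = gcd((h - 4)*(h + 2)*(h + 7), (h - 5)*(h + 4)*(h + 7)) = h + 7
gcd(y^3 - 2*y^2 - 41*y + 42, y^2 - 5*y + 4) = y - 1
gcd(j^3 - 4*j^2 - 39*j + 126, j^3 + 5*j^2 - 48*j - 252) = j^2 - j - 42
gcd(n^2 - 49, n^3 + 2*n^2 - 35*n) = n + 7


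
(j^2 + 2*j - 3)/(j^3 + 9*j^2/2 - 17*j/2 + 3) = 2*(j + 3)/(2*j^2 + 11*j - 6)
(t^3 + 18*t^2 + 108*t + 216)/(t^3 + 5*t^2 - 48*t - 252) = (t + 6)/(t - 7)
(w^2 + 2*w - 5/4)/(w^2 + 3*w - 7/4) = (2*w + 5)/(2*w + 7)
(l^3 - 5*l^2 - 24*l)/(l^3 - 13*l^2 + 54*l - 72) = l*(l^2 - 5*l - 24)/(l^3 - 13*l^2 + 54*l - 72)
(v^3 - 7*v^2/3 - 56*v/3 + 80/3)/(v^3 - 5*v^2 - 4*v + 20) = (3*v^2 + 8*v - 16)/(3*(v^2 - 4))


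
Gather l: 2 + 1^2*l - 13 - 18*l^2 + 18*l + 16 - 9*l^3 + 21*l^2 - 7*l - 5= -9*l^3 + 3*l^2 + 12*l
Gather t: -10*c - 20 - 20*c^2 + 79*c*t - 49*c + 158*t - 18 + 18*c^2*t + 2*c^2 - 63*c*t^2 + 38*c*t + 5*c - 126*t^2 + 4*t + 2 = -18*c^2 - 54*c + t^2*(-63*c - 126) + t*(18*c^2 + 117*c + 162) - 36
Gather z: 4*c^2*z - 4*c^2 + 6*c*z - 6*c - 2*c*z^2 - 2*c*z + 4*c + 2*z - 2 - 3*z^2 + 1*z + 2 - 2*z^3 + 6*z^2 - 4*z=-4*c^2 - 2*c - 2*z^3 + z^2*(3 - 2*c) + z*(4*c^2 + 4*c - 1)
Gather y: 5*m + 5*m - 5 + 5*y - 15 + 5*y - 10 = 10*m + 10*y - 30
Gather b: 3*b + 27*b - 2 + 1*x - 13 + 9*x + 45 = 30*b + 10*x + 30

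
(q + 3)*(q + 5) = q^2 + 8*q + 15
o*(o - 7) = o^2 - 7*o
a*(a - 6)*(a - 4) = a^3 - 10*a^2 + 24*a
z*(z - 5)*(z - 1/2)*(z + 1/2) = z^4 - 5*z^3 - z^2/4 + 5*z/4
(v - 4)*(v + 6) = v^2 + 2*v - 24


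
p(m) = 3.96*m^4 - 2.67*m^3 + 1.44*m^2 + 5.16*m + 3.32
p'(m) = 15.84*m^3 - 8.01*m^2 + 2.88*m + 5.16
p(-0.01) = 3.27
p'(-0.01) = 5.13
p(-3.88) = 1058.41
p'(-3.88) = -1051.83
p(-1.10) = 8.74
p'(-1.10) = -28.78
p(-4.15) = 1372.13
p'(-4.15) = -1276.88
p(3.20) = 362.32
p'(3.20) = 451.40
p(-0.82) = 3.32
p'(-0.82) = -11.32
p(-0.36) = 1.84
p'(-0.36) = 2.35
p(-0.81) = 3.21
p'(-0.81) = -10.85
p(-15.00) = 209736.17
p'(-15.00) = -55300.29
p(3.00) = 280.43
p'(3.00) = 369.39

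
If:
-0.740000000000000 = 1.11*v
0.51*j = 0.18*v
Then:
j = -0.24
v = -0.67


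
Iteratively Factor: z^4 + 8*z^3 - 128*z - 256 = (z + 4)*(z^3 + 4*z^2 - 16*z - 64) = (z - 4)*(z + 4)*(z^2 + 8*z + 16) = (z - 4)*(z + 4)^2*(z + 4)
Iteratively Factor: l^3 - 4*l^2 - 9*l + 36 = (l - 4)*(l^2 - 9) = (l - 4)*(l + 3)*(l - 3)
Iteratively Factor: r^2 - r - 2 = (r - 2)*(r + 1)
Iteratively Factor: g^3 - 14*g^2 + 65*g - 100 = (g - 5)*(g^2 - 9*g + 20) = (g - 5)*(g - 4)*(g - 5)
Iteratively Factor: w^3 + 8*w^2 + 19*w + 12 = (w + 4)*(w^2 + 4*w + 3) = (w + 1)*(w + 4)*(w + 3)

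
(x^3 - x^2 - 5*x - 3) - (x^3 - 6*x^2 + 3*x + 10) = 5*x^2 - 8*x - 13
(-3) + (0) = -3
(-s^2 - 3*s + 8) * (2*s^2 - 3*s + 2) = -2*s^4 - 3*s^3 + 23*s^2 - 30*s + 16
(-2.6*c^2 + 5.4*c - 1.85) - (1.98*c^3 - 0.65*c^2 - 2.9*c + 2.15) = -1.98*c^3 - 1.95*c^2 + 8.3*c - 4.0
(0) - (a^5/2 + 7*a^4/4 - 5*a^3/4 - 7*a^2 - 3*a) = -a^5/2 - 7*a^4/4 + 5*a^3/4 + 7*a^2 + 3*a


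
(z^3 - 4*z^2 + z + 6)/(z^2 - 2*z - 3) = z - 2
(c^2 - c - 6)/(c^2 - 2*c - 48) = (-c^2 + c + 6)/(-c^2 + 2*c + 48)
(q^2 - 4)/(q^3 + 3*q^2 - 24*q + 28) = (q + 2)/(q^2 + 5*q - 14)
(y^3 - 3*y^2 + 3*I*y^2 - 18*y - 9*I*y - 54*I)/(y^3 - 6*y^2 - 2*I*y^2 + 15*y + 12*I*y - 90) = (y + 3)/(y - 5*I)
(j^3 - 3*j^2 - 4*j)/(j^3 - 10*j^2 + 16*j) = (j^2 - 3*j - 4)/(j^2 - 10*j + 16)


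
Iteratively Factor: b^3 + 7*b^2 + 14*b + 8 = (b + 2)*(b^2 + 5*b + 4) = (b + 1)*(b + 2)*(b + 4)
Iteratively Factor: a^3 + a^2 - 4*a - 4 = (a + 1)*(a^2 - 4) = (a + 1)*(a + 2)*(a - 2)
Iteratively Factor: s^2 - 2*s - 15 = (s + 3)*(s - 5)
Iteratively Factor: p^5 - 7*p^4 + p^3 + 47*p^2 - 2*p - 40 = (p - 4)*(p^4 - 3*p^3 - 11*p^2 + 3*p + 10) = (p - 4)*(p - 1)*(p^3 - 2*p^2 - 13*p - 10) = (p - 4)*(p - 1)*(p + 1)*(p^2 - 3*p - 10) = (p - 4)*(p - 1)*(p + 1)*(p + 2)*(p - 5)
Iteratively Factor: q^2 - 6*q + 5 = (q - 1)*(q - 5)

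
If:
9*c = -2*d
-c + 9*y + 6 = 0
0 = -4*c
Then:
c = 0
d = 0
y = -2/3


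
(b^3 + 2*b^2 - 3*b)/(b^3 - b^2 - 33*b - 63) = b*(b - 1)/(b^2 - 4*b - 21)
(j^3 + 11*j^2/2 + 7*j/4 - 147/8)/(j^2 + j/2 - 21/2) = (j^2 + 2*j - 21/4)/(j - 3)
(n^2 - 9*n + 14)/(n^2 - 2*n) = (n - 7)/n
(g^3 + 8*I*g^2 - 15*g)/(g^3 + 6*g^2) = (g^2 + 8*I*g - 15)/(g*(g + 6))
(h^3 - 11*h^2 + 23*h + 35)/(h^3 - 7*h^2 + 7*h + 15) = (h - 7)/(h - 3)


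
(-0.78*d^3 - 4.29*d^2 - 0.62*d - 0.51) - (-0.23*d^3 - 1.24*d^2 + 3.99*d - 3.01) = -0.55*d^3 - 3.05*d^2 - 4.61*d + 2.5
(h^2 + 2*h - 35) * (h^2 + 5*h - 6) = h^4 + 7*h^3 - 31*h^2 - 187*h + 210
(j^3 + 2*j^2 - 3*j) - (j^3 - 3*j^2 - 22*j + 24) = 5*j^2 + 19*j - 24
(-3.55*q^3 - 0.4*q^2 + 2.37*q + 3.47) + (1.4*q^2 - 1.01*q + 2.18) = -3.55*q^3 + 1.0*q^2 + 1.36*q + 5.65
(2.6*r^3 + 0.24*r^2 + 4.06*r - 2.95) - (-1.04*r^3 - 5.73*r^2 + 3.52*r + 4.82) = 3.64*r^3 + 5.97*r^2 + 0.54*r - 7.77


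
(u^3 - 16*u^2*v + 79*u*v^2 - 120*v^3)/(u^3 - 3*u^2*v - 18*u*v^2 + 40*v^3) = (u^2 - 11*u*v + 24*v^2)/(u^2 + 2*u*v - 8*v^2)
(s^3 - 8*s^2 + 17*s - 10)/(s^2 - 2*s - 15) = (s^2 - 3*s + 2)/(s + 3)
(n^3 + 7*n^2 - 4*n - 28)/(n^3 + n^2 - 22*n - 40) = (n^2 + 5*n - 14)/(n^2 - n - 20)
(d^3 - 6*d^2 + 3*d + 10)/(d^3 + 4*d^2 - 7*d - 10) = (d - 5)/(d + 5)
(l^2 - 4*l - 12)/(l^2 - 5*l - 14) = (l - 6)/(l - 7)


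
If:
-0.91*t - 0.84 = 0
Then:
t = -0.92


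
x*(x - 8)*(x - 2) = x^3 - 10*x^2 + 16*x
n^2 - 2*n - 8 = (n - 4)*(n + 2)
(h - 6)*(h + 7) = h^2 + h - 42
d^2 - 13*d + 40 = (d - 8)*(d - 5)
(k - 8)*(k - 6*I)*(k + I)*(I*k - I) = I*k^4 + 5*k^3 - 9*I*k^3 - 45*k^2 + 14*I*k^2 + 40*k - 54*I*k + 48*I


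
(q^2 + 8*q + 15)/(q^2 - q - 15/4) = 4*(q^2 + 8*q + 15)/(4*q^2 - 4*q - 15)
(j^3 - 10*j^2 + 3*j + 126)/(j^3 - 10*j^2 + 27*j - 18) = (j^2 - 4*j - 21)/(j^2 - 4*j + 3)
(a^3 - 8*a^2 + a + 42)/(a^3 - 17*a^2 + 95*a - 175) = (a^2 - a - 6)/(a^2 - 10*a + 25)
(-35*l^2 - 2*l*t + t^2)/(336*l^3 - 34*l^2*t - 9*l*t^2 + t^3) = (5*l + t)/(-48*l^2 - 2*l*t + t^2)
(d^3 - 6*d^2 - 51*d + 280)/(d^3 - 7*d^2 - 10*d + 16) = (d^2 + 2*d - 35)/(d^2 + d - 2)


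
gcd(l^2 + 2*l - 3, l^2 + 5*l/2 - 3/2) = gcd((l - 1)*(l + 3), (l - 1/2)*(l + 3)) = l + 3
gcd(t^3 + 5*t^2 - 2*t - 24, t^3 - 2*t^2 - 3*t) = 1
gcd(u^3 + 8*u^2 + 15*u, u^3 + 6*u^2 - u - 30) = u^2 + 8*u + 15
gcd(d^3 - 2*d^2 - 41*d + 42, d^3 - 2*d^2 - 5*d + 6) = d - 1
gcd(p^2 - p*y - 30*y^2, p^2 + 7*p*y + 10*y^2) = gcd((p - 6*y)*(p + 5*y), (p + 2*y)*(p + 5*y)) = p + 5*y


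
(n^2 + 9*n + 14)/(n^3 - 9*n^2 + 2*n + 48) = (n + 7)/(n^2 - 11*n + 24)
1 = 1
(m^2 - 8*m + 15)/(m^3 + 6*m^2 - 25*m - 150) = (m - 3)/(m^2 + 11*m + 30)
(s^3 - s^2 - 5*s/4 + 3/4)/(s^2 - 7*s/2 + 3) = (2*s^2 + s - 1)/(2*(s - 2))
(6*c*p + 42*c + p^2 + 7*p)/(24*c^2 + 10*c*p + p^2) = (p + 7)/(4*c + p)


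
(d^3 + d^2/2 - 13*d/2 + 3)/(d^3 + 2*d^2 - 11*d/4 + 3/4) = 2*(d - 2)/(2*d - 1)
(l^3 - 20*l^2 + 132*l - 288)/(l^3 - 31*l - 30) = (l^2 - 14*l + 48)/(l^2 + 6*l + 5)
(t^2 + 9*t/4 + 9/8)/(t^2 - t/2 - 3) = (t + 3/4)/(t - 2)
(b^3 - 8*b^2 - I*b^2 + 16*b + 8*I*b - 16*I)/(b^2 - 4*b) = b - 4 - I + 4*I/b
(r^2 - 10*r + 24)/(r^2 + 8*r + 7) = (r^2 - 10*r + 24)/(r^2 + 8*r + 7)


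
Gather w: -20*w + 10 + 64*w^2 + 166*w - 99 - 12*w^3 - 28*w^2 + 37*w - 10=-12*w^3 + 36*w^2 + 183*w - 99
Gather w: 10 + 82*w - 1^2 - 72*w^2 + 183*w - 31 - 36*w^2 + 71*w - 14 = -108*w^2 + 336*w - 36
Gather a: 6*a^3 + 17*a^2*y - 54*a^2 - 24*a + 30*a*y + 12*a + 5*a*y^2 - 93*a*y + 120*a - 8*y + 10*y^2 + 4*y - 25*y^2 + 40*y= 6*a^3 + a^2*(17*y - 54) + a*(5*y^2 - 63*y + 108) - 15*y^2 + 36*y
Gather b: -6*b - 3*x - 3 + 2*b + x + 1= -4*b - 2*x - 2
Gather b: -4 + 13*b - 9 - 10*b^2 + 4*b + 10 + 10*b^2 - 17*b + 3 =0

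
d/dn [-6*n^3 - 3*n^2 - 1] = 6*n*(-3*n - 1)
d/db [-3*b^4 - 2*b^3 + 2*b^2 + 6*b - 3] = -12*b^3 - 6*b^2 + 4*b + 6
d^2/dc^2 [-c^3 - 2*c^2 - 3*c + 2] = -6*c - 4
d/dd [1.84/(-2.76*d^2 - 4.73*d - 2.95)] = (10.1568*d + 8.7032)/(2.76*d^2 + 4.73*d + 2.95)^2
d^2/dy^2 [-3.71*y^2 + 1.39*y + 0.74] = -7.42000000000000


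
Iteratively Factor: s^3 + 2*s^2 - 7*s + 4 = (s + 4)*(s^2 - 2*s + 1) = (s - 1)*(s + 4)*(s - 1)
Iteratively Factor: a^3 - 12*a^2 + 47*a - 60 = (a - 5)*(a^2 - 7*a + 12) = (a - 5)*(a - 4)*(a - 3)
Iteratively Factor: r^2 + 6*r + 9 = (r + 3)*(r + 3)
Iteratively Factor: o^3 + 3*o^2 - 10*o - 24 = (o - 3)*(o^2 + 6*o + 8) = (o - 3)*(o + 4)*(o + 2)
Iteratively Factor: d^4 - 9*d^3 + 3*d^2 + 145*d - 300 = (d - 3)*(d^3 - 6*d^2 - 15*d + 100) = (d - 5)*(d - 3)*(d^2 - d - 20) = (d - 5)*(d - 3)*(d + 4)*(d - 5)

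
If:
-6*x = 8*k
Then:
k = -3*x/4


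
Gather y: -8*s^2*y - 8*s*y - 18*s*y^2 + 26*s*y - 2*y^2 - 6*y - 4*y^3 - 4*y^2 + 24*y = -4*y^3 + y^2*(-18*s - 6) + y*(-8*s^2 + 18*s + 18)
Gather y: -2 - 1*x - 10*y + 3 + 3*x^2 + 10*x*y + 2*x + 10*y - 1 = 3*x^2 + 10*x*y + x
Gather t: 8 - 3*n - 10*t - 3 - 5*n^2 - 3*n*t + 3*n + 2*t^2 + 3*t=-5*n^2 + 2*t^2 + t*(-3*n - 7) + 5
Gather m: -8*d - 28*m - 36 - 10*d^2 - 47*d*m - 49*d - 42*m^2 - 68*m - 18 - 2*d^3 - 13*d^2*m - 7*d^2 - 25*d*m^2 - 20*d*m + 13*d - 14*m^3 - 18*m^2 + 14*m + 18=-2*d^3 - 17*d^2 - 44*d - 14*m^3 + m^2*(-25*d - 60) + m*(-13*d^2 - 67*d - 82) - 36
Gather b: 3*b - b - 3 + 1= 2*b - 2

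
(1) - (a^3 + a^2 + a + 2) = -a^3 - a^2 - a - 1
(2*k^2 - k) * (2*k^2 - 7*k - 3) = 4*k^4 - 16*k^3 + k^2 + 3*k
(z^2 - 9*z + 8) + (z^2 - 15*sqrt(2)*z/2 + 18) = 2*z^2 - 15*sqrt(2)*z/2 - 9*z + 26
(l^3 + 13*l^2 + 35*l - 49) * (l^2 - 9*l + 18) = l^5 + 4*l^4 - 64*l^3 - 130*l^2 + 1071*l - 882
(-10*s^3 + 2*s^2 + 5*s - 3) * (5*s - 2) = -50*s^4 + 30*s^3 + 21*s^2 - 25*s + 6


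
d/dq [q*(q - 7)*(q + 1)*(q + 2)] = 4*q^3 - 12*q^2 - 38*q - 14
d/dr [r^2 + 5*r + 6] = 2*r + 5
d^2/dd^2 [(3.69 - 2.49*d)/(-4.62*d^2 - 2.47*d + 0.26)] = ((21.795 - 69.0228*d)*(4.62*d^2 + 2.47*d - 0.26) + (2.49*d - 3.69)*(9.24*d + 2.47)*(18.48*d + 4.94))/(4.62*d^2 + 2.47*d - 0.26)^3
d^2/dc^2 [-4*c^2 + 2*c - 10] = -8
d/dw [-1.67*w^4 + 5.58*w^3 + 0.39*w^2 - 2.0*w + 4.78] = -6.68*w^3 + 16.74*w^2 + 0.78*w - 2.0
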